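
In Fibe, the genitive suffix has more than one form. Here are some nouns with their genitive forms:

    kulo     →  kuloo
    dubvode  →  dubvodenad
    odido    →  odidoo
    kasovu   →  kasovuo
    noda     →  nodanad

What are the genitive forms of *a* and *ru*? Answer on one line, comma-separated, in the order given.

The pattern is rounding harmony: -o when the last vowel of the stem is a rounded vowel (*kulo*, *odido*, *kasovu*); -nad when the last vowel of the stem is an unrounded vowel (*dubvode*, *noda*).
Since the last vowel of *a* is /a/ (an unrounded vowel), it takes -nad, giving *anad*.
Since the last vowel of *ru* is /u/ (a rounded vowel), it takes -o, giving *ruo*.

anad, ruo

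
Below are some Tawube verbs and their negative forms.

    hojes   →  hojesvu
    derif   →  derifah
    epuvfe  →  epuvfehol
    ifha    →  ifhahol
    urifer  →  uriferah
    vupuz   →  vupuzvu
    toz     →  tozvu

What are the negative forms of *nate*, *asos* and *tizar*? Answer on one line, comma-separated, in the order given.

natehol, asosvu, tizarah

The suffix is conditioned by the final sound: -vu when the stem ends in a sibilant (*hojes*, *vupuz*, *toz*); -ah when the stem ends in a non-sibilant consonant (*derif*, *urifer*); -hol when the stem ends in a vowel (*epuvfe*, *ifha*).
*nate*: final sound = /e/, a vowel → -hol → *natehol*.
*asos* — final sound /s/ (a sibilant) → -vu → *asosvu*.
Since the final sound of *tizar* is /r/ (a non-sibilant consonant), it takes -ah, giving *tizarah*.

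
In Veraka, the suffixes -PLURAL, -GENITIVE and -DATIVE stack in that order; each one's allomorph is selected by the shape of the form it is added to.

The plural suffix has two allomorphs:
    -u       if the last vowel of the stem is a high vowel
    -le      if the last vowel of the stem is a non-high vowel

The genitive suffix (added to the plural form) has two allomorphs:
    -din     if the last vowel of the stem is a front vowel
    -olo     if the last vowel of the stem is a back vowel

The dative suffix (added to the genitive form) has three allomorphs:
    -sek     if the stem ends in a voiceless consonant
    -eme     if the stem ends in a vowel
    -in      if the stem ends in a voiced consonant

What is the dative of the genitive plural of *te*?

teledinin

Since the last vowel of *te* is /e/ (a non-high vowel), it takes -le, giving *tele*.
Since the last vowel of the plural form *tele* is /e/ (a front vowel), it takes -din, giving *teledin*.
The final sound of the genitive form *teledin* is /n/, which is a voiced consonant, so the dative suffix is -in, giving *teledinin*.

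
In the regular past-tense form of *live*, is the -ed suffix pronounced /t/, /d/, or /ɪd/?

The stem *live* ends in a voiced sound other than /d/.
The -ed suffix is realized as /ɪd/ after /t, d/; as /t/ after other voiceless consonants; and as /d/ after other voiced sounds.
So -ed on *live* is pronounced /d/.

/d/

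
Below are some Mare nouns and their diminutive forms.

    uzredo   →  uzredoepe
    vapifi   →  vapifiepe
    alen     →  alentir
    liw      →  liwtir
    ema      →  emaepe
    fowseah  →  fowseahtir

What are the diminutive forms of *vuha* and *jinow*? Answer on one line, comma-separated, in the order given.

The suffix is conditioned by the final sound: -tir when the stem ends in a consonant (*alen*, *liw*, *fowseah*); -epe when the stem ends in a vowel (*uzredo*, *vapifi*, *ema*).
*vuha*: final sound = /a/, a vowel → -epe → *vuhaepe*.
The final sound of *jinow* is /w/, which is a consonant, so the suffix is -tir, giving *jinowtir*.

vuhaepe, jinowtir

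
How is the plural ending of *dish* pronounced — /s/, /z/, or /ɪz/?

/ɪz/

The stem *dish* ends in a sibilant (/s, z, ʃ, ʒ, tʃ, dʒ/).
The plural suffix surfaces as /ɪz/ after sibilants, /s/ after other voiceless consonants, and /z/ after other voiced sounds.
So the plural -s on *dish* is pronounced /ɪz/.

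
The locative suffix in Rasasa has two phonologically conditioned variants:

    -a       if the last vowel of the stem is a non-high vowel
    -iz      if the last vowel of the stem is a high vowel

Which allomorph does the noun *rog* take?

Since the last vowel of *rog* is /o/ (a non-high vowel), it takes -a.

-a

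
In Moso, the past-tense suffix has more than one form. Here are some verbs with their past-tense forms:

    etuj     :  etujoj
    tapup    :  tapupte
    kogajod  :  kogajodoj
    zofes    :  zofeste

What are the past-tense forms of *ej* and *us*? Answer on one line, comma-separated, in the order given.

Looking at the final consonant of each stem: -te when the stem ends in a voiceless consonant (*tapup*, *zofes*); -oj when the stem ends in a voiced consonant (*etuj*, *kogajod*).
*ej*: final consonant = /j/, voiced → -oj → *ejoj*.
Since the final consonant of *us* is /s/ (voiceless), it takes -te, giving *uste*.

ejoj, uste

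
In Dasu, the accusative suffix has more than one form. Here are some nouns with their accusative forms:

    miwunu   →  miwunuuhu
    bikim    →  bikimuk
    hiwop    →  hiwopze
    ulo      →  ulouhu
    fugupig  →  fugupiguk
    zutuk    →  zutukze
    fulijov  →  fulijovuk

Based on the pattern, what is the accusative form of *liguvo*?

liguvouhu

The alternation tracks the final sound of the stem — -ze when the stem ends in a voiceless consonant (*hiwop*, *zutuk*); -uk when the stem ends in a voiced consonant (*bikim*, *fugupig*, *fulijov*); -uhu when the stem ends in a vowel (*miwunu*, *ulo*).
*liguvo*: final sound = /o/, a vowel → -uhu → *liguvouhu*.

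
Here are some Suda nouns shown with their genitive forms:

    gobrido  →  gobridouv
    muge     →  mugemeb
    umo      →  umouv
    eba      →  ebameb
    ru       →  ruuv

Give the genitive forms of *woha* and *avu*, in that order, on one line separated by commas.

wohameb, avuuv

The alternation tracks the last vowel of the stem — -uv when the last vowel of the stem is a rounded vowel (*gobrido*, *umo*, *ru*); -meb when the last vowel of the stem is an unrounded vowel (*muge*, *eba*).
*woha*: last vowel = /a/, an unrounded vowel → -meb → *wohameb*.
*avu* — last vowel /u/ (a rounded vowel) → -uv → *avuuv*.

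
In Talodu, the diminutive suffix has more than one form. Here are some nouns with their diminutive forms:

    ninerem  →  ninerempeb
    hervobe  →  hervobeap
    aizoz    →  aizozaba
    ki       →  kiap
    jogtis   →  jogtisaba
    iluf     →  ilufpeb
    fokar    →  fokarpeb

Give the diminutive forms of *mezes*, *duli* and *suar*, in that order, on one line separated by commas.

mezesaba, duliap, suarpeb

The alternation tracks the final sound of the stem — -aba when the stem ends in a sibilant (*aizoz*, *jogtis*); -peb when the stem ends in a non-sibilant consonant (*ninerem*, *iluf*, *fokar*); -ap when the stem ends in a vowel (*hervobe*, *ki*).
*mezes*: final sound = /s/, a sibilant → -aba → *mezesaba*.
The final sound of *duli* is /i/, which is a vowel, so the suffix is -ap, giving *duliap*.
*suar*: final sound = /r/, a non-sibilant consonant → -peb → *suarpeb*.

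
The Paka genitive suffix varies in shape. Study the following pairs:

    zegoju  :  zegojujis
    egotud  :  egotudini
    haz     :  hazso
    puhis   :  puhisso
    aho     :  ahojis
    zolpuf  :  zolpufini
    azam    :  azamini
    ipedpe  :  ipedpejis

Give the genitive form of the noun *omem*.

The pattern is sibilance of the final sound: -so when the stem ends in a sibilant (*haz*, *puhis*); -ini when the stem ends in a non-sibilant consonant (*egotud*, *zolpuf*, *azam*); -jis when the stem ends in a vowel (*zegoju*, *aho*, *ipedpe*).
*omem* — final sound /m/ (a non-sibilant consonant) → -ini → *omemini*.

omemini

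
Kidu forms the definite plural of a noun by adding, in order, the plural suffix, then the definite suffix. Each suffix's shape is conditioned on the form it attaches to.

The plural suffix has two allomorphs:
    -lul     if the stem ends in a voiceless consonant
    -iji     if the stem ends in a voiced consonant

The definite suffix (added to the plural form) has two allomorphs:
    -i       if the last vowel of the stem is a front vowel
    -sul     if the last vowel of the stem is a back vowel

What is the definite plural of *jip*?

jiplulsul

Since the final consonant of *jip* is /p/ (voiceless), it takes -lul, giving *jiplul*.
Since the last vowel of the plural form *jiplul* is /u/ (a back vowel), it takes -sul, giving *jiplulsul*.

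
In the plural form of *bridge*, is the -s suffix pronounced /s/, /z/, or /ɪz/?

/ɪz/

The stem *bridge* ends in a sibilant (/s, z, ʃ, ʒ, tʃ, dʒ/).
The plural suffix surfaces as /ɪz/ after sibilants, /s/ after other voiceless consonants, and /z/ after other voiced sounds.
So the plural -s on *bridge* is pronounced /ɪz/.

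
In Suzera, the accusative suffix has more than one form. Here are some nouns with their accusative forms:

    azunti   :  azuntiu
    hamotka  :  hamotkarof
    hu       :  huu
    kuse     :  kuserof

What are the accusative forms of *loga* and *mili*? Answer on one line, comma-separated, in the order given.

logarof, miliu

The alternation tracks the last vowel of the stem — -u when the last vowel of the stem is a high vowel (*azunti*, *hu*); -rof when the last vowel of the stem is a non-high vowel (*hamotka*, *kuse*).
*loga*: last vowel = /a/, a non-high vowel → -rof → *logarof*.
*mili*: last vowel = /i/, a high vowel → -u → *miliu*.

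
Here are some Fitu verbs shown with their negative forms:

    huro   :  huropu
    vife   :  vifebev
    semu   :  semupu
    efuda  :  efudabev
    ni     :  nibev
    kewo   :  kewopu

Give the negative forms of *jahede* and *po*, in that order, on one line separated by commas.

jahedebev, popu

Looking at the last vowel of each stem: -pu when the last vowel of the stem is a rounded vowel (*huro*, *semu*, *kewo*); -bev when the last vowel of the stem is an unrounded vowel (*vife*, *efuda*, *ni*).
The last vowel of *jahede* is /e/, which is an unrounded vowel, so the suffix is -bev, giving *jahedebev*.
Since the last vowel of *po* is /o/ (a rounded vowel), it takes -pu, giving *popu*.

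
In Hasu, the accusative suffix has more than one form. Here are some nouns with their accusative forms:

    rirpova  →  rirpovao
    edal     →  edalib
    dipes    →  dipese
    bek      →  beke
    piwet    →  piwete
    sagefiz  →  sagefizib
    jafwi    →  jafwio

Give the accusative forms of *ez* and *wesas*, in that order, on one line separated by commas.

ezib, wesase

The suffix is conditioned by the final sound: -e when the stem ends in a voiceless consonant (*dipes*, *bek*, *piwet*); -ib when the stem ends in a voiced consonant (*edal*, *sagefiz*); -o when the stem ends in a vowel (*rirpova*, *jafwi*).
Since the final sound of *ez* is /z/ (a voiced consonant), it takes -ib, giving *ezib*.
*wesas* — final sound /s/ (a voiceless consonant) → -e → *wesase*.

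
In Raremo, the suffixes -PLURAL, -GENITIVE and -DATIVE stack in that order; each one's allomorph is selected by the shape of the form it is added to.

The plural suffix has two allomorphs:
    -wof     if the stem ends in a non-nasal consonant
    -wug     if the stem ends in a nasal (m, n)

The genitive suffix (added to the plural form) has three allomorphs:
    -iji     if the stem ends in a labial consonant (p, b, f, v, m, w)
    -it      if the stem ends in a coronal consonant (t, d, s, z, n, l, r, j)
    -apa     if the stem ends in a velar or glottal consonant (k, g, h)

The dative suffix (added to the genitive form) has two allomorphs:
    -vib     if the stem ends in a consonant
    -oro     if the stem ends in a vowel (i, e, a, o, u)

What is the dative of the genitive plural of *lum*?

*lum* — final consonant /m/ (a nasal) → -wug → *lumwug*.
The plural form *lumwug*: final consonant = /g/, velar/glottal → -apa → *lumwugapa*.
Since the final sound of the genitive form *lumwugapa* is /a/ (a vowel), it takes -oro, giving *lumwugapaoro*.

lumwugapaoro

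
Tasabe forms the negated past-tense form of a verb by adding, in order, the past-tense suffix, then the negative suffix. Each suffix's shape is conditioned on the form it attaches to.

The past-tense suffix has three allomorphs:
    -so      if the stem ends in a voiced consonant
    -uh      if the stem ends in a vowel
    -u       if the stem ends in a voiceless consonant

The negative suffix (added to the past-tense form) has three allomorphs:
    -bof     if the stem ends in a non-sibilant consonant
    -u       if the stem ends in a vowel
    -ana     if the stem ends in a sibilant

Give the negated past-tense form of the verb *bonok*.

The final sound of *bonok* is /k/, which is a voiceless consonant, so the past-tense suffix is -u, giving *bonoku*.
The past-tense form *bonoku*: final sound = /u/, a vowel → -u → *bonokuu*.

bonokuu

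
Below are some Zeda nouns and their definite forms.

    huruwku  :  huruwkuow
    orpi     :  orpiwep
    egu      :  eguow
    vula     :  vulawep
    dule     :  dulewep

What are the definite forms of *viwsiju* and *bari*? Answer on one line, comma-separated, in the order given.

Looking at the last vowel of each stem: -ow when the last vowel of the stem is a rounded vowel (*huruwku*, *egu*); -wep when the last vowel of the stem is an unrounded vowel (*orpi*, *vula*, *dule*).
The last vowel of *viwsiju* is /u/, which is a rounded vowel, so the suffix is -ow, giving *viwsijuow*.
Since the last vowel of *bari* is /i/ (an unrounded vowel), it takes -wep, giving *bariwep*.

viwsijuow, bariwep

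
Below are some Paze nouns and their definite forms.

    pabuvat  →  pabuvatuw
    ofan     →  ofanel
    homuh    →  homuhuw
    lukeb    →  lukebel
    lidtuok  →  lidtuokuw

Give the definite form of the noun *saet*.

The pattern is voicing of the final consonant: -uw when the stem ends in a voiceless consonant (*pabuvat*, *homuh*, *lidtuok*); -el when the stem ends in a voiced consonant (*ofan*, *lukeb*).
The final consonant of *saet* is /t/, which is voiceless, so the suffix is -uw, giving *saetuw*.

saetuw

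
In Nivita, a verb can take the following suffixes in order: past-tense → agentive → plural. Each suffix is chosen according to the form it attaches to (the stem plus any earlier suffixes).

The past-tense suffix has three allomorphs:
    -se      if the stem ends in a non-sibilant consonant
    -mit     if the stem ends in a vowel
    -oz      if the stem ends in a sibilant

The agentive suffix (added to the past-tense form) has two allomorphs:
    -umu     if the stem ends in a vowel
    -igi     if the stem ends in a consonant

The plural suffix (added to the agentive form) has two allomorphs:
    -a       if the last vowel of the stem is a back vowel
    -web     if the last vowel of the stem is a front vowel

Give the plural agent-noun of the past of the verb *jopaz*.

Since the final sound of *jopaz* is /z/ (a sibilant), it takes -oz, giving *jopazoz*.
The final sound of the past-tense form *jopazoz* is /z/, which is a consonant, so the agentive suffix is -igi, giving *jopazozigi*.
The agentive form *jopazozigi* — last vowel /i/ (a front vowel) → -web → *jopazozigiweb*.

jopazozigiweb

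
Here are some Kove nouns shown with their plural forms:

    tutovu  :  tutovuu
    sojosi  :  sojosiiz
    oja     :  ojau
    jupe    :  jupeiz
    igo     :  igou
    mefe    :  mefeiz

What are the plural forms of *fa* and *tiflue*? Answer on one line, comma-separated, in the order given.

fau, tiflueiz

Looking at the last vowel of each stem: -iz when the last vowel of the stem is a front vowel (*sojosi*, *jupe*, *mefe*); -u when the last vowel of the stem is a back vowel (*tutovu*, *oja*, *igo*).
*fa*: last vowel = /a/, a back vowel → -u → *fau*.
Since the last vowel of *tiflue* is /e/ (a front vowel), it takes -iz, giving *tiflueiz*.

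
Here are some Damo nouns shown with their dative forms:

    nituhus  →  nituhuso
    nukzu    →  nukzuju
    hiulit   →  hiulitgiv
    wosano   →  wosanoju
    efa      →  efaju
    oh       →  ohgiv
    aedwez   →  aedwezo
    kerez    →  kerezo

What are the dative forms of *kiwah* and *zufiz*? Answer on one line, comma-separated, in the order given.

kiwahgiv, zufizo

Looking at the final sound of each stem: -o when the stem ends in a sibilant (*nituhus*, *aedwez*, *kerez*); -giv when the stem ends in a non-sibilant consonant (*hiulit*, *oh*); -ju when the stem ends in a vowel (*nukzu*, *wosano*, *efa*).
The final sound of *kiwah* is /h/, which is a non-sibilant consonant, so the suffix is -giv, giving *kiwahgiv*.
Since the final sound of *zufiz* is /z/ (a sibilant), it takes -o, giving *zufizo*.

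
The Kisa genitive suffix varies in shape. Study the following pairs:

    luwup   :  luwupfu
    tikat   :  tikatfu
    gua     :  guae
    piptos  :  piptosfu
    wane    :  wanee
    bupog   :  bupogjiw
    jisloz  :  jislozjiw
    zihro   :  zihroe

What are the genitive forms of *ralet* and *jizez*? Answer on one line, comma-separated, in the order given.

raletfu, jizezjiw

The alternation tracks the final sound of the stem — -fu when the stem ends in a voiceless consonant (*luwup*, *tikat*, *piptos*); -jiw when the stem ends in a voiced consonant (*bupog*, *jisloz*); -e when the stem ends in a vowel (*gua*, *wane*, *zihro*).
*ralet* — final sound /t/ (a voiceless consonant) → -fu → *raletfu*.
Since the final sound of *jizez* is /z/ (a voiced consonant), it takes -jiw, giving *jizezjiw*.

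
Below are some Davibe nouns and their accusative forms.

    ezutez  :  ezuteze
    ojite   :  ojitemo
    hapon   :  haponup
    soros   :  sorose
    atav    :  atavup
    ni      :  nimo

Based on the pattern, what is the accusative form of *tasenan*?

tasenanup

Looking at the final sound of each stem: -e when the stem ends in a sibilant (*ezutez*, *soros*); -up when the stem ends in a non-sibilant consonant (*hapon*, *atav*); -mo when the stem ends in a vowel (*ojite*, *ni*).
*tasenan*: final sound = /n/, a non-sibilant consonant → -up → *tasenanup*.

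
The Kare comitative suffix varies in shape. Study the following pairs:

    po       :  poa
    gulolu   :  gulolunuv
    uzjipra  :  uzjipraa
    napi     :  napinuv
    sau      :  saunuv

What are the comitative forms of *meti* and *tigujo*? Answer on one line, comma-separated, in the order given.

The alternation tracks the last vowel of the stem — -nuv when the last vowel of the stem is a high vowel (*gulolu*, *napi*, *sau*); -a when the last vowel of the stem is a non-high vowel (*po*, *uzjipra*).
*meti*: last vowel = /i/, a high vowel → -nuv → *metinuv*.
*tigujo* — last vowel /o/ (a non-high vowel) → -a → *tigujoa*.

metinuv, tigujoa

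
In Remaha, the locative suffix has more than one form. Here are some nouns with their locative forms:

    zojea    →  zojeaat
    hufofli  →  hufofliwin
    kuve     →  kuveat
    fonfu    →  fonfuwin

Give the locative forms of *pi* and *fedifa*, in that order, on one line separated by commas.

The suffix is conditioned by the last vowel: -win when the last vowel of the stem is a high vowel (*hufofli*, *fonfu*); -at when the last vowel of the stem is a non-high vowel (*zojea*, *kuve*).
The last vowel of *pi* is /i/, which is a high vowel, so the suffix is -win, giving *piwin*.
*fedifa* — last vowel /a/ (a non-high vowel) → -at → *fedifaat*.

piwin, fedifaat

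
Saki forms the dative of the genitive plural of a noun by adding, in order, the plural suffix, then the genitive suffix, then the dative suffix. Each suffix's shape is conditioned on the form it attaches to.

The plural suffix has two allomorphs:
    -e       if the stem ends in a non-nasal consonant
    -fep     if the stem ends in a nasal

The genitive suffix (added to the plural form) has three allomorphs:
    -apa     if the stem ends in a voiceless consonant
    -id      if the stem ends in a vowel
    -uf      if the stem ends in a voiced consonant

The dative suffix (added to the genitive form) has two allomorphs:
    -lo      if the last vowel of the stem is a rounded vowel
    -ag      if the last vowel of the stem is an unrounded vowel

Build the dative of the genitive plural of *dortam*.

*dortam* — final consonant /m/ (a nasal) → -fep → *dortamfep*.
The plural form *dortamfep*: final sound = /p/, a voiceless consonant → -apa → *dortamfepapa*.
The genitive form *dortamfepapa*: last vowel = /a/, an unrounded vowel → -ag → *dortamfepapaag*.

dortamfepapaag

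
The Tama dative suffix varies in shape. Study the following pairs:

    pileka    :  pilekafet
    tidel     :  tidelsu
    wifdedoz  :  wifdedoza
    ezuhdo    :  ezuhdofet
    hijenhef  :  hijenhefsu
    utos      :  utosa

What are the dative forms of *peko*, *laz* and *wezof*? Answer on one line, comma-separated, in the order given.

pekofet, laza, wezofsu

Looking at the final sound of each stem: -a when the stem ends in a sibilant (*wifdedoz*, *utos*); -su when the stem ends in a non-sibilant consonant (*tidel*, *hijenhef*); -fet when the stem ends in a vowel (*pileka*, *ezuhdo*).
The final sound of *peko* is /o/, which is a vowel, so the suffix is -fet, giving *pekofet*.
Since the final sound of *laz* is /z/ (a sibilant), it takes -a, giving *laza*.
*wezof* — final sound /f/ (a non-sibilant consonant) → -su → *wezofsu*.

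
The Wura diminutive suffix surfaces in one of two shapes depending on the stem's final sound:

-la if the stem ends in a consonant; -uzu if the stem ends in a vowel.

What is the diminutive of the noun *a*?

auzu

*a* — final sound /a/ (a vowel) → -uzu → *auzu*.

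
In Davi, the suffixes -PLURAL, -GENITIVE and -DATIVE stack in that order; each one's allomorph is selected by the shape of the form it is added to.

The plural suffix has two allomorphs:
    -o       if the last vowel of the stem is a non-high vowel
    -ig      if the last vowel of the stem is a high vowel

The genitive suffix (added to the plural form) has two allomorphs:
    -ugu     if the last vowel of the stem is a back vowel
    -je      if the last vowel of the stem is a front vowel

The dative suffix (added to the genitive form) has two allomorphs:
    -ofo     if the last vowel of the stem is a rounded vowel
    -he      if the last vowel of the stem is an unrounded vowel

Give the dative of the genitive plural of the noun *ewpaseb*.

*ewpaseb*: last vowel = /e/, a non-high vowel → -o → *ewpasebo*.
Since the last vowel of the plural form *ewpasebo* is /o/ (a back vowel), it takes -ugu, giving *ewpasebougu*.
Since the last vowel of the genitive form *ewpasebougu* is /u/ (a rounded vowel), it takes -ofo, giving *ewpasebouguofo*.

ewpasebouguofo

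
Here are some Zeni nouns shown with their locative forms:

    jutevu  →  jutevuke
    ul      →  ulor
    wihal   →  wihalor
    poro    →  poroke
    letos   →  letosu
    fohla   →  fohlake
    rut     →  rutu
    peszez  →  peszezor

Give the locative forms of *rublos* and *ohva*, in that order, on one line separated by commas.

rublosu, ohvake

The suffix is conditioned by the final sound: -u when the stem ends in a voiceless consonant (*letos*, *rut*); -or when the stem ends in a voiced consonant (*ul*, *wihal*, *peszez*); -ke when the stem ends in a vowel (*jutevu*, *poro*, *fohla*).
The final sound of *rublos* is /s/, which is a voiceless consonant, so the suffix is -u, giving *rublosu*.
*ohva* — final sound /a/ (a vowel) → -ke → *ohvake*.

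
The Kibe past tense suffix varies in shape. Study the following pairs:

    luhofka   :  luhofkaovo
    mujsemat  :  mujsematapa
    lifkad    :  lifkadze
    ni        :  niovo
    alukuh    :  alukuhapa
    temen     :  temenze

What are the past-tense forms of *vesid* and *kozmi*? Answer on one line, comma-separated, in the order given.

vesidze, kozmiovo

The pattern is voicing of the final sound: -apa when the stem ends in a voiceless consonant (*mujsemat*, *alukuh*); -ze when the stem ends in a voiced consonant (*lifkad*, *temen*); -ovo when the stem ends in a vowel (*luhofka*, *ni*).
The final sound of *vesid* is /d/, which is a voiced consonant, so the suffix is -ze, giving *vesidze*.
Since the final sound of *kozmi* is /i/ (a vowel), it takes -ovo, giving *kozmiovo*.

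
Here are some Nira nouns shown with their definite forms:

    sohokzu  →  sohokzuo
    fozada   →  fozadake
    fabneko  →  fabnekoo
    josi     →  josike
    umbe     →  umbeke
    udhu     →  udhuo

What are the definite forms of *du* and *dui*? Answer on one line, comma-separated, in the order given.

duo, duike

Looking at the last vowel of each stem: -o when the last vowel of the stem is a rounded vowel (*sohokzu*, *fabneko*, *udhu*); -ke when the last vowel of the stem is an unrounded vowel (*fozada*, *josi*, *umbe*).
The last vowel of *du* is /u/, which is a rounded vowel, so the suffix is -o, giving *duo*.
Since the last vowel of *dui* is /i/ (an unrounded vowel), it takes -ke, giving *duike*.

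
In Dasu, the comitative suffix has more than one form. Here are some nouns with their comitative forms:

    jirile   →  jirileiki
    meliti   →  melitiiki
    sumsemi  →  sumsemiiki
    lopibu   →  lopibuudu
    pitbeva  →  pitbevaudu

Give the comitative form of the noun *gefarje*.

The suffix is conditioned by the last vowel: -iki when the last vowel of the stem is a front vowel (*jirile*, *meliti*, *sumsemi*); -udu when the last vowel of the stem is a back vowel (*lopibu*, *pitbeva*).
*gefarje*: last vowel = /e/, a front vowel → -iki → *gefarjeiki*.

gefarjeiki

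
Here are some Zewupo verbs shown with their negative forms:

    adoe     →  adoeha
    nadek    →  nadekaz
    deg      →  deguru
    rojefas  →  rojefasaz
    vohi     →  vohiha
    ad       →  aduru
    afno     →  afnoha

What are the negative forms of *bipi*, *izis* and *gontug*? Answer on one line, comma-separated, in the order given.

bipiha, izisaz, gontuguru

Looking at the final sound of each stem: -az when the stem ends in a voiceless consonant (*nadek*, *rojefas*); -uru when the stem ends in a voiced consonant (*deg*, *ad*); -ha when the stem ends in a vowel (*adoe*, *vohi*, *afno*).
*bipi* — final sound /i/ (a vowel) → -ha → *bipiha*.
The final sound of *izis* is /s/, which is a voiceless consonant, so the suffix is -az, giving *izisaz*.
The final sound of *gontug* is /g/, which is a voiced consonant, so the suffix is -uru, giving *gontuguru*.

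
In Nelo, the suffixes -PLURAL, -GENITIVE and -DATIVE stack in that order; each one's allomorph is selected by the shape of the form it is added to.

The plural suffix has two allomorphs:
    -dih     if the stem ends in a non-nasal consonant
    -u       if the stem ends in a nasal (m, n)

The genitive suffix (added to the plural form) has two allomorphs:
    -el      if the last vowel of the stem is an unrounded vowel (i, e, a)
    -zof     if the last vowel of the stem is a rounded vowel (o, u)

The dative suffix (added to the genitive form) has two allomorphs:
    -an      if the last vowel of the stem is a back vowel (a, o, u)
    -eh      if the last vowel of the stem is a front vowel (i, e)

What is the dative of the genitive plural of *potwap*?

potwapdiheleh

*potwap*: final consonant = /p/, non-nasal → -dih → *potwapdih*.
Since the last vowel of the plural form *potwapdih* is /i/ (an unrounded vowel), it takes -el, giving *potwapdihel*.
The last vowel of the genitive form *potwapdihel* is /e/, which is a front vowel, so the dative suffix is -eh, giving *potwapdiheleh*.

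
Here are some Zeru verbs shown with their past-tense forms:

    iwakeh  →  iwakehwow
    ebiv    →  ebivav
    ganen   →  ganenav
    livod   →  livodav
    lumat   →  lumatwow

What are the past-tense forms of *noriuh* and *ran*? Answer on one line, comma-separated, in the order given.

Looking at the final consonant of each stem: -wow when the stem ends in a voiceless consonant (*iwakeh*, *lumat*); -av when the stem ends in a voiced consonant (*ebiv*, *ganen*, *livod*).
Since the final consonant of *noriuh* is /h/ (voiceless), it takes -wow, giving *noriuhwow*.
Since the final consonant of *ran* is /n/ (voiced), it takes -av, giving *ranav*.

noriuhwow, ranav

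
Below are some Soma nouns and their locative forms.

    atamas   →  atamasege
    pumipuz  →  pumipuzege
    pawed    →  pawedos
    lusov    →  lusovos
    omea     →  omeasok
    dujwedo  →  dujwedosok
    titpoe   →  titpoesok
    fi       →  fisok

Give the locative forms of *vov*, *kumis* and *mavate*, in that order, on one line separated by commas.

vovos, kumisege, mavatesok

The pattern is sibilance of the final sound: -ege when the stem ends in a sibilant (*atamas*, *pumipuz*); -os when the stem ends in a non-sibilant consonant (*pawed*, *lusov*); -sok when the stem ends in a vowel (*omea*, *dujwedo*, *titpoe*, *fi*).
Since the final sound of *vov* is /v/ (a non-sibilant consonant), it takes -os, giving *vovos*.
*kumis* — final sound /s/ (a sibilant) → -ege → *kumisege*.
*mavate* — final sound /e/ (a vowel) → -sok → *mavatesok*.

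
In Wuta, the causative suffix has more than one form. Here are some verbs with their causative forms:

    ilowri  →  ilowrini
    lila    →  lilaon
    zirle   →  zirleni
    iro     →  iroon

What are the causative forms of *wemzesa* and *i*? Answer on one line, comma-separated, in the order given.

wemzesaon, ini

Looking at the last vowel of each stem: -ni when the last vowel of the stem is a front vowel (*ilowri*, *zirle*); -on when the last vowel of the stem is a back vowel (*lila*, *iro*).
*wemzesa* — last vowel /a/ (a back vowel) → -on → *wemzesaon*.
*i*: last vowel = /i/, a front vowel → -ni → *ini*.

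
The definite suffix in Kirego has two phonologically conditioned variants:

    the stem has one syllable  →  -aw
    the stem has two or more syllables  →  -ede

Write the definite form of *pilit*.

With 2 syllables, *pilit* takes -ede → *pilitede*.

pilitede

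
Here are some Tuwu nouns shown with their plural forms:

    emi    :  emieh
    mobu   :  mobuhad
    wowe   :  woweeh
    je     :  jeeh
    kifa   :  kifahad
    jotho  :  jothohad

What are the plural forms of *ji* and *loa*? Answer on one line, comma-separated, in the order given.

The suffix is conditioned by the last vowel: -eh when the last vowel of the stem is a front vowel (*emi*, *wowe*, *je*); -had when the last vowel of the stem is a back vowel (*mobu*, *kifa*, *jotho*).
*ji*: last vowel = /i/, a front vowel → -eh → *jieh*.
*loa*: last vowel = /a/, a back vowel → -had → *loahad*.

jieh, loahad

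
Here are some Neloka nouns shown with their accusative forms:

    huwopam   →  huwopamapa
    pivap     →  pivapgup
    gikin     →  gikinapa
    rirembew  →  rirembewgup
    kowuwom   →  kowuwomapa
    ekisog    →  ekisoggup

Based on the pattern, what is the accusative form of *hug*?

The pattern is nasality of the final consonant: -apa when the stem ends in a nasal (*huwopam*, *gikin*, *kowuwom*); -gup when the stem ends in a non-nasal consonant (*pivap*, *rirembew*, *ekisog*).
*hug*: final consonant = /g/, non-nasal → -gup → *huggup*.

huggup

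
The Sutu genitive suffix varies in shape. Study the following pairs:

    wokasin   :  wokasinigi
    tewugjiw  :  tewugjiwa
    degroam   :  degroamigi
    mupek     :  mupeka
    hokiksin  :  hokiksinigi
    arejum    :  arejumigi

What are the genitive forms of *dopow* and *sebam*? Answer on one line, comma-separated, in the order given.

dopowa, sebamigi

Looking at the final consonant of each stem: -igi when the stem ends in a nasal (*wokasin*, *degroam*, *hokiksin*, *arejum*); -a when the stem ends in a non-nasal consonant (*tewugjiw*, *mupek*).
*dopow* — final consonant /w/ (non-nasal) → -a → *dopowa*.
The final consonant of *sebam* is /m/, which is a nasal, so the suffix is -igi, giving *sebamigi*.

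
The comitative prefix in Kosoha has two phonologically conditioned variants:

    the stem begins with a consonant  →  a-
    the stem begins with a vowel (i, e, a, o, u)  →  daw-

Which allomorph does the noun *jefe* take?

a-

*jefe*: first sound = /j/, a consonant → a-.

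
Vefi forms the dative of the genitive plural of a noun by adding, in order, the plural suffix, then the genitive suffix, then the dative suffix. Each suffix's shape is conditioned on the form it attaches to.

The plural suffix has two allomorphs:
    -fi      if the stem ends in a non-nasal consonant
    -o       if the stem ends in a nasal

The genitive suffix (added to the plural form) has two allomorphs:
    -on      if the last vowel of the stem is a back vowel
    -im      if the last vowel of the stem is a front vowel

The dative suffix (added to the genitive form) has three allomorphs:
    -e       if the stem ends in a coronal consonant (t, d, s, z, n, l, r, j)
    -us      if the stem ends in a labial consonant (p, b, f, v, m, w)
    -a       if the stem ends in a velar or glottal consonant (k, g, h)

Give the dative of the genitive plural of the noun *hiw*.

Since the final consonant of *hiw* is /w/ (non-nasal), it takes -fi, giving *hiwfi*.
The last vowel of the plural form *hiwfi* is /i/, which is a front vowel, so the genitive suffix is -im, giving *hiwfiim*.
Since the final consonant of the genitive form *hiwfiim* is /m/ (labial), it takes -us, giving *hiwfiimus*.

hiwfiimus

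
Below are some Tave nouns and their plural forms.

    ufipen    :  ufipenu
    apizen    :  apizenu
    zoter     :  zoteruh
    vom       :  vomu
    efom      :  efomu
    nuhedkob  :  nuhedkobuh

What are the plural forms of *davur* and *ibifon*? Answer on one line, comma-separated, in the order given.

Looking at the final consonant of each stem: -u when the stem ends in a nasal (*ufipen*, *apizen*, *vom*, *efom*); -uh when the stem ends in a non-nasal consonant (*zoter*, *nuhedkob*).
*davur* — final consonant /r/ (non-nasal) → -uh → *davuruh*.
Since the final consonant of *ibifon* is /n/ (a nasal), it takes -u, giving *ibifonu*.

davuruh, ibifonu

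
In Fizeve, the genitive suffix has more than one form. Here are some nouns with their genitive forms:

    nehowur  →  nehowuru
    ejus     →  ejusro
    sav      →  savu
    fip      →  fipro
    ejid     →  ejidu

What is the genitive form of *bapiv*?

The suffix is conditioned by the final consonant: -ro when the stem ends in a voiceless consonant (*ejus*, *fip*); -u when the stem ends in a voiced consonant (*nehowur*, *sav*, *ejid*).
*bapiv* — final consonant /v/ (voiced) → -u → *bapivu*.

bapivu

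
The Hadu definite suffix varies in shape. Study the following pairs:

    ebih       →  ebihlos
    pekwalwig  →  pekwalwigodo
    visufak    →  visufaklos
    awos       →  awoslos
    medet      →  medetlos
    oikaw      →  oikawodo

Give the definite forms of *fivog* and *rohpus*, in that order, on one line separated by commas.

The pattern is voicing of the final consonant: -los when the stem ends in a voiceless consonant (*ebih*, *visufak*, *awos*, *medet*); -odo when the stem ends in a voiced consonant (*pekwalwig*, *oikaw*).
The final consonant of *fivog* is /g/, which is voiced, so the suffix is -odo, giving *fivogodo*.
The final consonant of *rohpus* is /s/, which is voiceless, so the suffix is -los, giving *rohpuslos*.

fivogodo, rohpuslos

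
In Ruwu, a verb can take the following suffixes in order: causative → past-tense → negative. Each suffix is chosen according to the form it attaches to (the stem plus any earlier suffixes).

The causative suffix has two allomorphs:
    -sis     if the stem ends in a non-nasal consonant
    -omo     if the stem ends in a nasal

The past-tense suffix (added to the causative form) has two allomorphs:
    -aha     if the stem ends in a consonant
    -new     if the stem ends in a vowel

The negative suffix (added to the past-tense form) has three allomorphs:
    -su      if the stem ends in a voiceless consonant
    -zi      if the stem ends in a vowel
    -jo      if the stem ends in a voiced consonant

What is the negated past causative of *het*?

hetsisahazi

*het* — final consonant /t/ (non-nasal) → -sis → *hetsis*.
The causative form *hetsis* — final sound /s/ (a consonant) → -aha → *hetsisaha*.
The past-tense form *hetsisaha*: final sound = /a/, a vowel → -zi → *hetsisahazi*.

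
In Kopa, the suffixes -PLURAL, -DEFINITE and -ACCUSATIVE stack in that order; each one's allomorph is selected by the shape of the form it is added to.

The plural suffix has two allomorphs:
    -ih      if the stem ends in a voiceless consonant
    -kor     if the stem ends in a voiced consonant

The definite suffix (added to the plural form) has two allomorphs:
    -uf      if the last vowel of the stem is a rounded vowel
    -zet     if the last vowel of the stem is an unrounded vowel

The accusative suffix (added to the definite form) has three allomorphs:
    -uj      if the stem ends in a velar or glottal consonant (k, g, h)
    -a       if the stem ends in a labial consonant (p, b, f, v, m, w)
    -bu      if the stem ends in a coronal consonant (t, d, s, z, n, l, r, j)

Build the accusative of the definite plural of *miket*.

Since the final consonant of *miket* is /t/ (voiceless), it takes -ih, giving *miketih*.
The plural form *miketih*: last vowel = /i/, an unrounded vowel → -zet → *miketihzet*.
The definite form *miketihzet*: final consonant = /t/, coronal → -bu → *miketihzetbu*.

miketihzetbu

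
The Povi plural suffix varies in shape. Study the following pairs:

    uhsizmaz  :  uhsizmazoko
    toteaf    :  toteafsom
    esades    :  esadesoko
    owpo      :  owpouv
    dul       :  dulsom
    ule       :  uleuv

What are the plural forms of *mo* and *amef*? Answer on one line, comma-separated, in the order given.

mouv, amefsom

The pattern is sibilance of the final sound: -oko when the stem ends in a sibilant (*uhsizmaz*, *esades*); -som when the stem ends in a non-sibilant consonant (*toteaf*, *dul*); -uv when the stem ends in a vowel (*owpo*, *ule*).
*mo* — final sound /o/ (a vowel) → -uv → *mouv*.
*amef*: final sound = /f/, a non-sibilant consonant → -som → *amefsom*.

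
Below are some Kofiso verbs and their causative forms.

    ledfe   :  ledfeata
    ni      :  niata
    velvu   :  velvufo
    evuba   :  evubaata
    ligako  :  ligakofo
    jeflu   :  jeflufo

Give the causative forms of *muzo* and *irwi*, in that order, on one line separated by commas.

muzofo, irwiata

The pattern is rounding harmony: -fo when the last vowel of the stem is a rounded vowel (*velvu*, *ligako*, *jeflu*); -ata when the last vowel of the stem is an unrounded vowel (*ledfe*, *ni*, *evuba*).
*muzo* — last vowel /o/ (a rounded vowel) → -fo → *muzofo*.
*irwi*: last vowel = /i/, an unrounded vowel → -ata → *irwiata*.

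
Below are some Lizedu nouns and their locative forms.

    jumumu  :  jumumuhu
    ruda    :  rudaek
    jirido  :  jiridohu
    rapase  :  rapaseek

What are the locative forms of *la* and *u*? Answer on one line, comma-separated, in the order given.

Looking at the last vowel of each stem: -hu when the last vowel of the stem is a rounded vowel (*jumumu*, *jirido*); -ek when the last vowel of the stem is an unrounded vowel (*ruda*, *rapase*).
*la* — last vowel /a/ (an unrounded vowel) → -ek → *laek*.
The last vowel of *u* is /u/, which is a rounded vowel, so the suffix is -hu, giving *uhu*.

laek, uhu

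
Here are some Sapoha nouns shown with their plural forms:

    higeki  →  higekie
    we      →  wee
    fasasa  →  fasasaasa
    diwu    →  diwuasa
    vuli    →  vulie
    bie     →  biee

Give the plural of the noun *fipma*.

fipmaasa

Looking at the last vowel of each stem: -e when the last vowel of the stem is a front vowel (*higeki*, *we*, *vuli*, *bie*); -asa when the last vowel of the stem is a back vowel (*fasasa*, *diwu*).
Since the last vowel of *fipma* is /a/ (a back vowel), it takes -asa, giving *fipmaasa*.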